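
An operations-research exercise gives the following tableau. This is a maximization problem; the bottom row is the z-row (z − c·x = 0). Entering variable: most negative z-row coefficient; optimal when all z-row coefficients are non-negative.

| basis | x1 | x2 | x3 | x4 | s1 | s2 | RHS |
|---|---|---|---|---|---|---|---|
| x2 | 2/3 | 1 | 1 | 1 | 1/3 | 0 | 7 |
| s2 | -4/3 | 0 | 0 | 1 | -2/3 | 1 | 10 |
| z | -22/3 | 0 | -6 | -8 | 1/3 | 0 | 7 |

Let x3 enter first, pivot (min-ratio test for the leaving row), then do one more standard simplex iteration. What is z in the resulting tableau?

Ratio test on column x3 — row 1: 7/1 = 7; row 2: entry 0 ≤ 0. Minimum is 7 at row 1 (x2 leaves); pivot element 1.
Pivot on row 1; the z-row RHS becomes 7 − (-6)·7 = 49.
Next entering variable (most negative z-row entry -10/3): x1.
Ratio test on column x1 — row 1: 7/(2/3) = 21/2; row 2: entry -4/3 ≤ 0. Minimum is 21/2 at row 1 (x3 leaves); pivot element 2/3.
After the second pivot the z-row RHS is 49 − (-10/3)·(21/2) = 84.

84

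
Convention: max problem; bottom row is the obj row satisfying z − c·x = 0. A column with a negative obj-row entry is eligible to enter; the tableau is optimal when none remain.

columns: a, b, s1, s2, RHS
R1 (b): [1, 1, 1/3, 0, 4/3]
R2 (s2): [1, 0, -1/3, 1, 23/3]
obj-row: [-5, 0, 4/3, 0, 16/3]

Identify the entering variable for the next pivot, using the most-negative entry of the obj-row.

Negative obj-row entries: a: -5.
The most negative is -5 in column a, so a enters.

a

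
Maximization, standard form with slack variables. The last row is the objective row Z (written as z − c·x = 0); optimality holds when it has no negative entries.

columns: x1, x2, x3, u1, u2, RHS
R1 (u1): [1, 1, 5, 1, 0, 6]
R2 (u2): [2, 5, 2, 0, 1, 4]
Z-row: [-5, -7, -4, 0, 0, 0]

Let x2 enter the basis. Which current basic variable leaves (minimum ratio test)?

Column x2 entries and ratios — u1: 6/1 = 6; u2: 4/5 = 4/5.
Smallest ratio is 4/5 in the row of u2, so u2 leaves.

u2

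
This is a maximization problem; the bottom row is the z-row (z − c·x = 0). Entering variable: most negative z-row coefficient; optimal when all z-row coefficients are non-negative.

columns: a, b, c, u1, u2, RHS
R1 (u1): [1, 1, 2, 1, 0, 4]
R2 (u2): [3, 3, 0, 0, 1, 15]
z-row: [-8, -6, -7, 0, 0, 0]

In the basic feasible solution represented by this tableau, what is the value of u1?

4

u1 is basic (row 1); its value is the RHS of that row, 4.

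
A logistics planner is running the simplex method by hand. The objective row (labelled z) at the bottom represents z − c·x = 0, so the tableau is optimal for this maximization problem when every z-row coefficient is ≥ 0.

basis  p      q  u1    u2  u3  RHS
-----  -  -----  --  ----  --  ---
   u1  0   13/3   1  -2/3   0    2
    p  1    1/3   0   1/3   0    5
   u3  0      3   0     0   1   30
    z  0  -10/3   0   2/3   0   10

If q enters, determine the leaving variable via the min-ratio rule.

Column q entries and ratios — u1: 2/(13/3) = 6/13; p: 5/(1/3) = 15; u3: 30/3 = 10.
Smallest ratio is 6/13 in the row of u1, so u1 leaves.

u1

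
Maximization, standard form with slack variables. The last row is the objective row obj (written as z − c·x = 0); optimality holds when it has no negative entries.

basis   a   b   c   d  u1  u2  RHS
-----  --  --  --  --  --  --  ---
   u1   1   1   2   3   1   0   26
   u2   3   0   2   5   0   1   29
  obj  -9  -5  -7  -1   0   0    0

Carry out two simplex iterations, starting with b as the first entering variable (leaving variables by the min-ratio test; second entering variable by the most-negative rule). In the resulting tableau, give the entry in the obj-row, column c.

17/3

Ratio test on column b — row 1: 26/1 = 26; row 2: entry 0 ≤ 0. Minimum is 26 at row 1 (u1 leaves); pivot element 1.
Divide row 1 by 1; eliminate column b from the other rows.
Second iteration: most negative obj-row entry is -4 in column a, so a enters.
Ratio test on column a — row 1: 26/1 = 26; row 2: 29/3 = 29/3. Minimum is 29/3 at row 2 (u2 leaves); pivot element 3.
Divide row 2 by 3; eliminate column a from the other rows.
After both pivots, the entry at the obj-row, column c is 17/3.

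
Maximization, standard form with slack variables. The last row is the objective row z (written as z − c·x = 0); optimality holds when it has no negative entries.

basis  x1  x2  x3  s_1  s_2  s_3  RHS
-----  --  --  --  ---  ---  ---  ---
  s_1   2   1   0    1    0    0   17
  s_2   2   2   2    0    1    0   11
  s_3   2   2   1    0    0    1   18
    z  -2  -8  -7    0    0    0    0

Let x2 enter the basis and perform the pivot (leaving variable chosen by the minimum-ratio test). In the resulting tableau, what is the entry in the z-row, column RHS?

Ratio test on column x2 — row 1: 17/1 = 17; row 2: 11/2 = 11/2; row 3: 18/2 = 9. Minimum is 11/2 at row 2 (s_2 leaves); pivot element 2.
Divide row 2 by 2; eliminate column x2 from the other rows.
z-row update in column RHS: 0 − (-8)·(11/2) = 44.

44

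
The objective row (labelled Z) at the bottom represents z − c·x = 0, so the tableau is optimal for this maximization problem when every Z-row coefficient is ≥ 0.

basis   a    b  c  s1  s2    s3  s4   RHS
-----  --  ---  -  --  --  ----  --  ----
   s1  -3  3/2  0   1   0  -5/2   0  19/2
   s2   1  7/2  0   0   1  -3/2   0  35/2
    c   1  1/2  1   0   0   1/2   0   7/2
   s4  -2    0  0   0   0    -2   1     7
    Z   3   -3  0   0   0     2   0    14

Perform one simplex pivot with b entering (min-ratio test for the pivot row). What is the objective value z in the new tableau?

Ratio test on column b — row 1: (19/2)/(3/2) = 19/3; row 2: (35/2)/(7/2) = 5; row 3: (7/2)/(1/2) = 7; row 4: entry 0 ≤ 0. Minimum is 5 at row 2 (s2 leaves); pivot element 7/2.
Pivot on row 2; the Z-row RHS becomes 14 − (-3)·5 = 29.

29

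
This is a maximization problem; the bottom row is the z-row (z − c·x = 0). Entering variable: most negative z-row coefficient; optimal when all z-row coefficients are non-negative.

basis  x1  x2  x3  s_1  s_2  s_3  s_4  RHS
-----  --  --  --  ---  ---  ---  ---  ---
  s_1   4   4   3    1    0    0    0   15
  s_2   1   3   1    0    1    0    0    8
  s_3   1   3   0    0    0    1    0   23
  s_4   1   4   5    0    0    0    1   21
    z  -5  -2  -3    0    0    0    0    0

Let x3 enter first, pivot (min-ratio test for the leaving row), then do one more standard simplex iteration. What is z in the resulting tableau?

267/17

Ratio test on column x3 — row 1: 15/3 = 5; row 2: 8/1 = 8; row 3: entry 0 ≤ 0; row 4: 21/5 = 21/5. Minimum is 21/5 at row 4 (s_4 leaves); pivot element 5.
Pivot on row 4; the z-row RHS becomes 0 − (-3)·(21/5) = 63/5.
Next entering variable (most negative z-row entry -22/5): x1.
Ratio test on column x1 — row 1: (12/5)/(17/5) = 12/17; row 2: (19/5)/(4/5) = 19/4; row 3: 23/1 = 23; row 4: (21/5)/(1/5) = 21. Minimum is 12/17 at row 1 (s_1 leaves); pivot element 17/5.
After the second pivot the z-row RHS is 63/5 − (-22/5)·(12/17) = 267/17.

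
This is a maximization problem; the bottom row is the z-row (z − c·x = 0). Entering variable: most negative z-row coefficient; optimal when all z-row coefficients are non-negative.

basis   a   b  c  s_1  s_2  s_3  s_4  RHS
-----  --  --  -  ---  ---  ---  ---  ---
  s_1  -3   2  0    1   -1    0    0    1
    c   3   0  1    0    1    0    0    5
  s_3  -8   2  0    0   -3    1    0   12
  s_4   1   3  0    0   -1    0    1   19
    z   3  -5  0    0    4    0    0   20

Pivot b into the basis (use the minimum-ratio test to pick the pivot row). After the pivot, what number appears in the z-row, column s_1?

Ratio test on column b — row 1: 1/2 = 1/2; row 2: entry 0 ≤ 0; row 3: 12/2 = 6; row 4: 19/3 = 19/3. Minimum is 1/2 at row 1 (s_1 leaves); pivot element 2.
Divide row 1 by 2; eliminate column b from the other rows.
z-row update in column s_1: 0 − (-5)·(1/2) = 5/2.

5/2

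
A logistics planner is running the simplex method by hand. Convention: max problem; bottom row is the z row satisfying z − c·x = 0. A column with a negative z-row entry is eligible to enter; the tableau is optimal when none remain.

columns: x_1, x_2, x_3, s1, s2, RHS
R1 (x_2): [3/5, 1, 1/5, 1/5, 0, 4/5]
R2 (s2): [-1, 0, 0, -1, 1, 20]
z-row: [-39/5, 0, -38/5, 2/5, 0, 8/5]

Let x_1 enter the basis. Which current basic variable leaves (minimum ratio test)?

Column x_1 entries and ratios — x_2: (4/5)/(3/5) = 4/3; s2: -1 ≤ 0, skip.
Smallest ratio is 4/3 in the row of x_2, so x_2 leaves.

x_2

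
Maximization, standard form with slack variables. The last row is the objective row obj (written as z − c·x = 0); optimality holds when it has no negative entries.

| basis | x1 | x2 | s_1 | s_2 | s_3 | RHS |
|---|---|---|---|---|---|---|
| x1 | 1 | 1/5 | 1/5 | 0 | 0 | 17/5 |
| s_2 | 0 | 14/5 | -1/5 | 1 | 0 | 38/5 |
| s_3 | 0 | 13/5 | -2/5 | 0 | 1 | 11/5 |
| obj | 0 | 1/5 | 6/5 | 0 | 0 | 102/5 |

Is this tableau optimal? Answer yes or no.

Every obj-row coefficient is ≥ 0, so the tableau is optimal.

yes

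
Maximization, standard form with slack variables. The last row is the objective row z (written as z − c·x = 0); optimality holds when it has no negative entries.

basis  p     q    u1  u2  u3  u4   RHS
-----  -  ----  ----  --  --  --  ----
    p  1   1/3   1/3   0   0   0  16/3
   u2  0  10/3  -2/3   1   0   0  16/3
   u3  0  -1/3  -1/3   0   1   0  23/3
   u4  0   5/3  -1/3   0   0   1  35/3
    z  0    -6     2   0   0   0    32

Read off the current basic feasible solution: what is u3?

23/3

u3 is basic (row 3); its value is the RHS of that row, 23/3.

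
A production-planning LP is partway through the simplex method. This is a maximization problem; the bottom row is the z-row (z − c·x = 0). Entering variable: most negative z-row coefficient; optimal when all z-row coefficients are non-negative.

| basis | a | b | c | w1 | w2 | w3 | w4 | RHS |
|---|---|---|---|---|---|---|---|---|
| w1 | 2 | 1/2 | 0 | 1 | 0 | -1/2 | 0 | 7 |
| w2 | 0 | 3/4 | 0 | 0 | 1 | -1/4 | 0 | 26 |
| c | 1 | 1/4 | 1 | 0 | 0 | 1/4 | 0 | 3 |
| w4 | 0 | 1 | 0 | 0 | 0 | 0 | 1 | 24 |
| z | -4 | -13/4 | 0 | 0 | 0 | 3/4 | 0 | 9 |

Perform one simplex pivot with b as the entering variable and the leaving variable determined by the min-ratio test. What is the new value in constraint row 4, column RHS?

Ratio test on column b — row 1: 7/(1/2) = 14; row 2: 26/(3/4) = 104/3; row 3: 3/(1/4) = 12; row 4: 24/1 = 24. Minimum is 12 at row 3 (c leaves); pivot element 1/4.
Divide row 3 by 1/4; eliminate column b from the other rows.
Row 4 update in column RHS: 24 − 1·12 = 12.

12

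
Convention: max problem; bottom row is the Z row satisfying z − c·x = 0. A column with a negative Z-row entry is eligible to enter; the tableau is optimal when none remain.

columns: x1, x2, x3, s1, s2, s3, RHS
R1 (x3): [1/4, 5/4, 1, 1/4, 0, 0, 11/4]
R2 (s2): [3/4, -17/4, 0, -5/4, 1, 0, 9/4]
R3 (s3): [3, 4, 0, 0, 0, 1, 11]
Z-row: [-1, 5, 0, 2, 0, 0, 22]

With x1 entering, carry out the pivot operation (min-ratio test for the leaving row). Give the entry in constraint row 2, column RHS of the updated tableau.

Ratio test on column x1 — row 1: (11/4)/(1/4) = 11; row 2: (9/4)/(3/4) = 3; row 3: 11/3 = 11/3. Minimum is 3 at row 2 (s2 leaves); pivot element 3/4.
Divide row 2 by 3/4; eliminate column x1 from the other rows.
In the new row 2, the RHS entry is the old entry divided by the pivot: (9/4)/(3/4) = 3.

3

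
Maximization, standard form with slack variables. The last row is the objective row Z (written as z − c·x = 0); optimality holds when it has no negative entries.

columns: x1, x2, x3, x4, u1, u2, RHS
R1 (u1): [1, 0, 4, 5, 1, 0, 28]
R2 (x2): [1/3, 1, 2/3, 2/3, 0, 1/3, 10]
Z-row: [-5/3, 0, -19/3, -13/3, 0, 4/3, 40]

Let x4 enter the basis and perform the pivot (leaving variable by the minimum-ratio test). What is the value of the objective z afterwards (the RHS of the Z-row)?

964/15

Ratio test on column x4 — row 1: 28/5 = 28/5; row 2: 10/(2/3) = 15. Minimum is 28/5 at row 1 (u1 leaves); pivot element 5.
Pivot on row 1; the Z-row RHS becomes 40 − (-13/3)·(28/5) = 964/15.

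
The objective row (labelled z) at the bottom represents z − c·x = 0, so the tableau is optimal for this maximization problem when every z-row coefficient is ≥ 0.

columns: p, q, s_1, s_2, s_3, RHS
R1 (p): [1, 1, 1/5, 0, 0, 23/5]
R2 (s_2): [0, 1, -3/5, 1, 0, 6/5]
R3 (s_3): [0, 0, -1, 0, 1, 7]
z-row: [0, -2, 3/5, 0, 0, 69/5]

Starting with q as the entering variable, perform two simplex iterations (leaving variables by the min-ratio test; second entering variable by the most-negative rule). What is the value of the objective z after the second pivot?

75/4

Ratio test on column q — row 1: (23/5)/1 = 23/5; row 2: (6/5)/1 = 6/5; row 3: entry 0 ≤ 0. Minimum is 6/5 at row 2 (s_2 leaves); pivot element 1.
Pivot on row 2; the z-row RHS becomes 69/5 − (-2)·(6/5) = 81/5.
Next entering variable (most negative z-row entry -3/5): s_1.
Ratio test on column s_1 — row 1: (17/5)/(4/5) = 17/4; row 2: entry -3/5 ≤ 0; row 3: entry -1 ≤ 0. Minimum is 17/4 at row 1 (p leaves); pivot element 4/5.
After the second pivot the z-row RHS is 81/5 − (-3/5)·(17/4) = 75/4.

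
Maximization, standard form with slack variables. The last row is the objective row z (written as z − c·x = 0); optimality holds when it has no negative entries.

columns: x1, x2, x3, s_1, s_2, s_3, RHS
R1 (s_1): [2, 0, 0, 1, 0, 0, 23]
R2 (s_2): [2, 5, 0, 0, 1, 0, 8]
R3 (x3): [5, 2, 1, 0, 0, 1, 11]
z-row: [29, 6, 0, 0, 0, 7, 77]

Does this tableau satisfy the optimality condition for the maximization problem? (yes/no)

yes

Every z-row coefficient is ≥ 0, so the tableau is optimal.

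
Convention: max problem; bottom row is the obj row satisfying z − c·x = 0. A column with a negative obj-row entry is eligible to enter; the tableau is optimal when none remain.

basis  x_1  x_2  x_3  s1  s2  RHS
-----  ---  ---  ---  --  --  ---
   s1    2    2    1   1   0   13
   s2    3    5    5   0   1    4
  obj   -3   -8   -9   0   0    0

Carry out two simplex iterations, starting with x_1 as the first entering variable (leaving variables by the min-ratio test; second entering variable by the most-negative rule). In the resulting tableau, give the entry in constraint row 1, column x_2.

Ratio test on column x_1 — row 1: 13/2 = 13/2; row 2: 4/3 = 4/3. Minimum is 4/3 at row 2 (s2 leaves); pivot element 3.
Divide row 2 by 3; eliminate column x_1 from the other rows.
Second iteration: most negative obj-row entry is -4 in column x_3, so x_3 enters.
Ratio test on column x_3 — row 1: entry -7/3 ≤ 0; row 2: (4/3)/(5/3) = 4/5. Minimum is 4/5 at row 2 (x_1 leaves); pivot element 5/3.
Divide row 2 by 5/3; eliminate column x_3 from the other rows.
After both pivots, the entry at constraint row 1, column x_2 is 1.

1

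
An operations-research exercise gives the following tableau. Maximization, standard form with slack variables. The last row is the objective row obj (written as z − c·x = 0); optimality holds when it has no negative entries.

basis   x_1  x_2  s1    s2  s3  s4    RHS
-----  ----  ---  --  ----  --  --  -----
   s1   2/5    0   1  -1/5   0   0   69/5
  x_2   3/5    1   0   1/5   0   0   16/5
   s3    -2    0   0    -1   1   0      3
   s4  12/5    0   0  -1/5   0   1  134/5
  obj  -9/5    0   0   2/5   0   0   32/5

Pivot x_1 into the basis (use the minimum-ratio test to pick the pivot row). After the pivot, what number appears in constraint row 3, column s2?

Ratio test on column x_1 — row 1: (69/5)/(2/5) = 69/2; row 2: (16/5)/(3/5) = 16/3; row 3: entry -2 ≤ 0; row 4: (134/5)/(12/5) = 67/6. Minimum is 16/3 at row 2 (x_2 leaves); pivot element 3/5.
Divide row 2 by 3/5; eliminate column x_1 from the other rows.
Row 3 update in column s2: -1 − (-2)·(1/3) = -1/3.

-1/3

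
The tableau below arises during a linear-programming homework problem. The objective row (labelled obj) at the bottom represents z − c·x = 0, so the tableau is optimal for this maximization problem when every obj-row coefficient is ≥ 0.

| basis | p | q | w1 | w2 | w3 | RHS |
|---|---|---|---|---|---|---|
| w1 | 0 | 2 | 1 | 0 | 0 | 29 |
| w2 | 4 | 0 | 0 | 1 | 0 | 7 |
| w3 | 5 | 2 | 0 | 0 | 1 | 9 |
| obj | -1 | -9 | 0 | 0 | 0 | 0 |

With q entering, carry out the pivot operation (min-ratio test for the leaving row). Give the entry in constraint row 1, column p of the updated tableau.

-5

Ratio test on column q — row 1: 29/2 = 29/2; row 2: entry 0 ≤ 0; row 3: 9/2 = 9/2. Minimum is 9/2 at row 3 (w3 leaves); pivot element 2.
Divide row 3 by 2; eliminate column q from the other rows.
Row 1 update in column p: 0 − 2·(5/2) = -5.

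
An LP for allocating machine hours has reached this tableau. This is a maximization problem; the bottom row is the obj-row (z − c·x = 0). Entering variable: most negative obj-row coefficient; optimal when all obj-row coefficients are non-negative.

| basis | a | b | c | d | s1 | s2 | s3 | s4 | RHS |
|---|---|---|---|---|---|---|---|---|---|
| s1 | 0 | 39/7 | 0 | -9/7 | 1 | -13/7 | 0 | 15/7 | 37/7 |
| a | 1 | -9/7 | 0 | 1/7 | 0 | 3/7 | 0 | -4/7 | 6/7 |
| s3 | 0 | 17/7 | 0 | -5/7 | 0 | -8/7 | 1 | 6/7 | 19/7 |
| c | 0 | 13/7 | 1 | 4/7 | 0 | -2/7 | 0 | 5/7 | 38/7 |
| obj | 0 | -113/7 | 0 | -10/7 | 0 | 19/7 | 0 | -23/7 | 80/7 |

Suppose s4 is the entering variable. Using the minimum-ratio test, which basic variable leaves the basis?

Column s4 entries and ratios — s1: (37/7)/(15/7) = 37/15; a: -4/7 ≤ 0, skip; s3: (19/7)/(6/7) = 19/6; c: (38/7)/(5/7) = 38/5.
Smallest ratio is 37/15 in the row of s1, so s1 leaves.

s1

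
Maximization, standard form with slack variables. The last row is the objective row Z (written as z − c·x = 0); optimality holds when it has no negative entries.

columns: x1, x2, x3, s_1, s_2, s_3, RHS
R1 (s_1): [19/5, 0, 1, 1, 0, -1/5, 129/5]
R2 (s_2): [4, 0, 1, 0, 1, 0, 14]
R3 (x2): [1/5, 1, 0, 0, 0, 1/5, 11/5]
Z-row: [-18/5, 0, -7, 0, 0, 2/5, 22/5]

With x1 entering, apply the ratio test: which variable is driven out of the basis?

s_2

Column x1 entries and ratios — s_1: (129/5)/(19/5) = 129/19; s_2: 14/4 = 7/2; x2: (11/5)/(1/5) = 11.
Smallest ratio is 7/2 in the row of s_2, so s_2 leaves.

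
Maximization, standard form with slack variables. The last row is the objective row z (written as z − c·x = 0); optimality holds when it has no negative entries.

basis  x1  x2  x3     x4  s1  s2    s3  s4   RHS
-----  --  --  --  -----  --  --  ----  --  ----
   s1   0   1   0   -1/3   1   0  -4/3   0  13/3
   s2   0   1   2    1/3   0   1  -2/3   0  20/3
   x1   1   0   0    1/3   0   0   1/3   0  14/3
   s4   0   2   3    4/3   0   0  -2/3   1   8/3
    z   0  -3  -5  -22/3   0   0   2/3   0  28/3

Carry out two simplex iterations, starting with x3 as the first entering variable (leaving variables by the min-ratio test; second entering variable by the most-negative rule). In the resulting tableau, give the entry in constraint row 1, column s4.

1/4

Ratio test on column x3 — row 1: entry 0 ≤ 0; row 2: (20/3)/2 = 10/3; row 3: entry 0 ≤ 0; row 4: (8/3)/3 = 8/9. Minimum is 8/9 at row 4 (s4 leaves); pivot element 3.
Divide row 4 by 3; eliminate column x3 from the other rows.
Second iteration: most negative z-row entry is -46/9 in column x4, so x4 enters.
Ratio test on column x4 — row 1: entry -1/3 ≤ 0; row 2: entry -5/9 ≤ 0; row 3: (14/3)/(1/3) = 14; row 4: (8/9)/(4/9) = 2. Minimum is 2 at row 4 (x3 leaves); pivot element 4/9.
Divide row 4 by 4/9; eliminate column x4 from the other rows.
After both pivots, the entry at constraint row 1, column s4 is 1/4.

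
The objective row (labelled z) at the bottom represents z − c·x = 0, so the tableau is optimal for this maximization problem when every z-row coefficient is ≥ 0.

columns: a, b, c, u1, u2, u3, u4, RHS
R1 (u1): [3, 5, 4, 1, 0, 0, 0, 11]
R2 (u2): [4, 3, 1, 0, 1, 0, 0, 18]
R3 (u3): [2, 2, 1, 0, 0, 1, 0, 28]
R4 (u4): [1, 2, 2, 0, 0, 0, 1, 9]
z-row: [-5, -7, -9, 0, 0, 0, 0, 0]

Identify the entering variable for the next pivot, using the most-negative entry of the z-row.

Negative z-row entries: a: -5, b: -7, c: -9.
The most negative is -9 in column c, so c enters.

c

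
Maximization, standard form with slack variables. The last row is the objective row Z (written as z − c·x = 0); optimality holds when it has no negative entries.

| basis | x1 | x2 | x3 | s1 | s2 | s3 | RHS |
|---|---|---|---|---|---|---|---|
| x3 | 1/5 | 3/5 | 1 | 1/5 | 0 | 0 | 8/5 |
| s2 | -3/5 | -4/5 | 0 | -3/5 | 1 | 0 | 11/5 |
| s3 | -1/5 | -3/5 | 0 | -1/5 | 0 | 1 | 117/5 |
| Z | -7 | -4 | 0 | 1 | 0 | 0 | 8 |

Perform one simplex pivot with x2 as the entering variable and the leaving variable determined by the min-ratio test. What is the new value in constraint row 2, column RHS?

13/3

Ratio test on column x2 — row 1: (8/5)/(3/5) = 8/3; row 2: entry -4/5 ≤ 0; row 3: entry -3/5 ≤ 0. Minimum is 8/3 at row 1 (x3 leaves); pivot element 3/5.
Divide row 1 by 3/5; eliminate column x2 from the other rows.
Row 2 update in column RHS: 11/5 − (-4/5)·(8/3) = 13/3.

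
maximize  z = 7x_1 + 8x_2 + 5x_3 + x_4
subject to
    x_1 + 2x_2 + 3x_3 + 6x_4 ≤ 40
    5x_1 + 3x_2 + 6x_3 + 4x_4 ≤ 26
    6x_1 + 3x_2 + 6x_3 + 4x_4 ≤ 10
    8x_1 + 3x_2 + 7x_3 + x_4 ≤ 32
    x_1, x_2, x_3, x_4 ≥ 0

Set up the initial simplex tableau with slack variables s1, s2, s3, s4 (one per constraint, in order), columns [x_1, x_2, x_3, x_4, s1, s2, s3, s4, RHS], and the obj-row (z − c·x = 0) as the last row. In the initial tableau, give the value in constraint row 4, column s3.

0

Slack s3 belongs to constraint 3; its column is the unit vector e_3, so the entry in row 4 is 0.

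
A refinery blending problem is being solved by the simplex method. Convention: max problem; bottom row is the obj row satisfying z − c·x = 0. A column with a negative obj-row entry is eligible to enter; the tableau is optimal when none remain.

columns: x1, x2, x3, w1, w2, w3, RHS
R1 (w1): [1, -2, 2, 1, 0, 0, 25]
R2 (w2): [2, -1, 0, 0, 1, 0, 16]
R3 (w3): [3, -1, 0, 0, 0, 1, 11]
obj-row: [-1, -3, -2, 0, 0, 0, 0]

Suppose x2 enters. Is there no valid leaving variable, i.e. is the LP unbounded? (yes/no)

Every constraint-row entry in column x2 is ≤ 0, so increasing x2 is unbounded.

yes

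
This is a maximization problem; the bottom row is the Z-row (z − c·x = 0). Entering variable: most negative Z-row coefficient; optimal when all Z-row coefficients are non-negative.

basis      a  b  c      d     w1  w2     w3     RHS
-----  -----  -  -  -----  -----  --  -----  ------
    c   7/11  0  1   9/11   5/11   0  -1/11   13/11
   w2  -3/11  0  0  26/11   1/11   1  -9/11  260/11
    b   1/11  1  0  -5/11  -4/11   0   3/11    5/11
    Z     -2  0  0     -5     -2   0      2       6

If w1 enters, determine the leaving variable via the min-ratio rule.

Column w1 entries and ratios — c: (13/11)/(5/11) = 13/5; w2: (260/11)/(1/11) = 260; b: -4/11 ≤ 0, skip.
Smallest ratio is 13/5 in the row of c, so c leaves.

c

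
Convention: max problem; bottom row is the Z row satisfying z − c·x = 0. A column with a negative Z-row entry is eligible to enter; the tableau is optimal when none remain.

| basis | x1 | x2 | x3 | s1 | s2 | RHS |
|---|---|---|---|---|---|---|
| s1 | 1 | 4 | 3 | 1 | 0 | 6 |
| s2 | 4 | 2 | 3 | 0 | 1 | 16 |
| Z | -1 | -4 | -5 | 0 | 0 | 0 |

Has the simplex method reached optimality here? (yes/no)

no

The Z-row has a negative entry -5 in column x3, so it is not optimal.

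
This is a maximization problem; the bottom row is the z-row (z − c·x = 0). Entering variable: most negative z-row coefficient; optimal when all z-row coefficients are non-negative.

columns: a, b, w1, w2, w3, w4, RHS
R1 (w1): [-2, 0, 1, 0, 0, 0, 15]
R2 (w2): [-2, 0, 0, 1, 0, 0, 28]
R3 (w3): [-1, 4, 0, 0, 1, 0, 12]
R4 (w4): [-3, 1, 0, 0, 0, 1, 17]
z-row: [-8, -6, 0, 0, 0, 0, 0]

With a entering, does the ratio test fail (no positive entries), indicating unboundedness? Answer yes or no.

Every constraint-row entry in column a is ≤ 0, so increasing a is unbounded.

yes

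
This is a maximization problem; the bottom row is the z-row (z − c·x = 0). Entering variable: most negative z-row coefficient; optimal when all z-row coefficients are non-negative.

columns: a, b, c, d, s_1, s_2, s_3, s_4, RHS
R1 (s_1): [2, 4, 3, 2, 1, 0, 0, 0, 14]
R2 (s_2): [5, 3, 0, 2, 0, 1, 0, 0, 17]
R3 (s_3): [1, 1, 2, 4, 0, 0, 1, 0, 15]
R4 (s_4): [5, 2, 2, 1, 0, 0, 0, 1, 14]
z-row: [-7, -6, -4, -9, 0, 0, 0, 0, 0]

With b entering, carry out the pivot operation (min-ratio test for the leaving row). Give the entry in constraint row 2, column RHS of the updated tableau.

Ratio test on column b — row 1: 14/4 = 7/2; row 2: 17/3 = 17/3; row 3: 15/1 = 15; row 4: 14/2 = 7. Minimum is 7/2 at row 1 (s_1 leaves); pivot element 4.
Divide row 1 by 4; eliminate column b from the other rows.
Row 2 update in column RHS: 17 − 3·(7/2) = 13/2.

13/2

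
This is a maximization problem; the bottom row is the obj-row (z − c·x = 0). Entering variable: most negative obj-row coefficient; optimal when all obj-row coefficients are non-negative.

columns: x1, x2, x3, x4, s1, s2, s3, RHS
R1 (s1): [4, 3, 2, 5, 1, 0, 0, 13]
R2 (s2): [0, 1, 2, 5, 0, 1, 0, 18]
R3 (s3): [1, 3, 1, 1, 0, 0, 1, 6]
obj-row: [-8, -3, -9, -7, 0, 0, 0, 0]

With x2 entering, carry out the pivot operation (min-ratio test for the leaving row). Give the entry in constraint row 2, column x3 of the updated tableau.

5/3

Ratio test on column x2 — row 1: 13/3 = 13/3; row 2: 18/1 = 18; row 3: 6/3 = 2. Minimum is 2 at row 3 (s3 leaves); pivot element 3.
Divide row 3 by 3; eliminate column x2 from the other rows.
Row 2 update in column x3: 2 − 1·(1/3) = 5/3.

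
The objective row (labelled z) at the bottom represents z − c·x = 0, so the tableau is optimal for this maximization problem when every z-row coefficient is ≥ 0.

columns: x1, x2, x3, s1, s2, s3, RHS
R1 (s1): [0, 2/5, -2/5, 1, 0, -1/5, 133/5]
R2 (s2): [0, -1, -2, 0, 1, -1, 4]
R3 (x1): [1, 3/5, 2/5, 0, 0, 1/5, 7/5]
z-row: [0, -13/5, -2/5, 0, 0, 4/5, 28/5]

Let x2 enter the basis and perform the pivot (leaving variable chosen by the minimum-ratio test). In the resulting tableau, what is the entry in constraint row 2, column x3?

-4/3

Ratio test on column x2 — row 1: (133/5)/(2/5) = 133/2; row 2: entry -1 ≤ 0; row 3: (7/5)/(3/5) = 7/3. Minimum is 7/3 at row 3 (x1 leaves); pivot element 3/5.
Divide row 3 by 3/5; eliminate column x2 from the other rows.
Row 2 update in column x3: -2 − (-1)·(2/3) = -4/3.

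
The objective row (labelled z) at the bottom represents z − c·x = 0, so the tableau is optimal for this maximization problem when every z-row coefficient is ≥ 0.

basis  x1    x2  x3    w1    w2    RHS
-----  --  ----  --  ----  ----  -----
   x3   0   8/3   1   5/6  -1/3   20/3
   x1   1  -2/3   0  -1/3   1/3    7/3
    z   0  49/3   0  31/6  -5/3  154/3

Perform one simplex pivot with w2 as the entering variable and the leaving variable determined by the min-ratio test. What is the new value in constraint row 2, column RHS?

Ratio test on column w2 — row 1: entry -1/3 ≤ 0; row 2: (7/3)/(1/3) = 7. Minimum is 7 at row 2 (x1 leaves); pivot element 1/3.
Divide row 2 by 1/3; eliminate column w2 from the other rows.
In the new row 2, the RHS entry is the old entry divided by the pivot: (7/3)/(1/3) = 7.

7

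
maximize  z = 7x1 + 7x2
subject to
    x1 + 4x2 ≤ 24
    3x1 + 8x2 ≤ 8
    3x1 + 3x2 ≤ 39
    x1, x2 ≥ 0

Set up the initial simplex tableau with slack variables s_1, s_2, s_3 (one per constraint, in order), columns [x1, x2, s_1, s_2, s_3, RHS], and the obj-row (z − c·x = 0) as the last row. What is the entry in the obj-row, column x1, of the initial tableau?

-7

The obj-row carries the negated objective coefficients: the x1 entry is -7.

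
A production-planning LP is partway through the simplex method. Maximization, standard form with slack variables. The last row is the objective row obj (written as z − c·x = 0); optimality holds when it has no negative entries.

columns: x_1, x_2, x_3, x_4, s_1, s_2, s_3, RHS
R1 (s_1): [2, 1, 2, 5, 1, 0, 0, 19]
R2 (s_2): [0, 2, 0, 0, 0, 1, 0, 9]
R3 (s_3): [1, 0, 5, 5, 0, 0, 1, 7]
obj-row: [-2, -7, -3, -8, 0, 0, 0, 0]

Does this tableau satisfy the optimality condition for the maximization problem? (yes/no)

The obj-row has a negative entry -8 in column x_4, so it is not optimal.

no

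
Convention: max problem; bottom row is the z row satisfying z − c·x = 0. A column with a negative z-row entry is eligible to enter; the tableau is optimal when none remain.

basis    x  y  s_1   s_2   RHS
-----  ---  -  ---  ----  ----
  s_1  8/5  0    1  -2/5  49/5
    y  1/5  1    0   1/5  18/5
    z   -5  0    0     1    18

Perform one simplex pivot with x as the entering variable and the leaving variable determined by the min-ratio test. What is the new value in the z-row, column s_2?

Ratio test on column x — row 1: (49/5)/(8/5) = 49/8; row 2: (18/5)/(1/5) = 18. Minimum is 49/8 at row 1 (s_1 leaves); pivot element 8/5.
Divide row 1 by 8/5; eliminate column x from the other rows.
z-row update in column s_2: 1 − (-5)·(-1/4) = -1/4.

-1/4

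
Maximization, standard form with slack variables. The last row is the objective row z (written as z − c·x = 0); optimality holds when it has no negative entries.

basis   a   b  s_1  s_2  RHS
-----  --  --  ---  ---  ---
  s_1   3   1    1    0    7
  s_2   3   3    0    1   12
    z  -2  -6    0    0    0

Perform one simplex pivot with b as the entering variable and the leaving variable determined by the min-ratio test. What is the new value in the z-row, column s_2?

2

Ratio test on column b — row 1: 7/1 = 7; row 2: 12/3 = 4. Minimum is 4 at row 2 (s_2 leaves); pivot element 3.
Divide row 2 by 3; eliminate column b from the other rows.
z-row update in column s_2: 0 − (-6)·(1/3) = 2.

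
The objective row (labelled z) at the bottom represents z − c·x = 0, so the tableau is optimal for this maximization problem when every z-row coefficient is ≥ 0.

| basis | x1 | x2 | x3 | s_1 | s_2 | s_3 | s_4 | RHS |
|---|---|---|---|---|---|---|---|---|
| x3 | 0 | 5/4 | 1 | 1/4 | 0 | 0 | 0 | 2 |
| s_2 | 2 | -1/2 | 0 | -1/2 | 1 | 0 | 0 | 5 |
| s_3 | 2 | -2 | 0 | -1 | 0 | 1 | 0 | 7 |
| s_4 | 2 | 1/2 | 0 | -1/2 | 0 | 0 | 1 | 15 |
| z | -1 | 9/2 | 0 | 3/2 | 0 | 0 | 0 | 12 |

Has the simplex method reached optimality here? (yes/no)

The z-row has a negative entry -1 in column x1, so it is not optimal.

no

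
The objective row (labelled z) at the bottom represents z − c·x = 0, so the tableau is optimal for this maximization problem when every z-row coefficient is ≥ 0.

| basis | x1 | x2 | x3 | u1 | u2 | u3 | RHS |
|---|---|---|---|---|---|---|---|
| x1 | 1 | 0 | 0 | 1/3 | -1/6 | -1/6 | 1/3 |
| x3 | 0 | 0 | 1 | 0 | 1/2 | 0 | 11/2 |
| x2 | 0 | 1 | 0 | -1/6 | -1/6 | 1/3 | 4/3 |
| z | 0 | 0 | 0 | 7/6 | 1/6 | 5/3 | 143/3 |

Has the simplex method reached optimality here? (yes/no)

yes

Every z-row coefficient is ≥ 0, so the tableau is optimal.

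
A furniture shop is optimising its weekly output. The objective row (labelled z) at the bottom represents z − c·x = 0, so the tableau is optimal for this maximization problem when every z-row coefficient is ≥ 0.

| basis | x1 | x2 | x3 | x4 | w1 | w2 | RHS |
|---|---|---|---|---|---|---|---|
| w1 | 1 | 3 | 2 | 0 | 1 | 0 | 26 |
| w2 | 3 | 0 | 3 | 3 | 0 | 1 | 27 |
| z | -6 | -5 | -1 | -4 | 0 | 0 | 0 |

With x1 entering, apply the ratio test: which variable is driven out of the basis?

w2

Column x1 entries and ratios — w1: 26/1 = 26; w2: 27/3 = 9.
Smallest ratio is 9 in the row of w2, so w2 leaves.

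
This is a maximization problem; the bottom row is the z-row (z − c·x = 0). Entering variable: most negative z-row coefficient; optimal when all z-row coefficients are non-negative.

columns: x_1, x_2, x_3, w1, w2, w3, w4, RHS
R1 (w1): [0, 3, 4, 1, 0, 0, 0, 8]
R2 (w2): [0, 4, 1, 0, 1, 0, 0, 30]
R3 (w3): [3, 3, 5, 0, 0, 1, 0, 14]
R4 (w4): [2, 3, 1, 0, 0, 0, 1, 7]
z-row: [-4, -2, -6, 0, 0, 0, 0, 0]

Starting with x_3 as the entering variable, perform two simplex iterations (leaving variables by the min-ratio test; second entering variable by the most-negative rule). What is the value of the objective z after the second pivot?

52/3

Ratio test on column x_3 — row 1: 8/4 = 2; row 2: 30/1 = 30; row 3: 14/5 = 14/5; row 4: 7/1 = 7. Minimum is 2 at row 1 (w1 leaves); pivot element 4.
Pivot on row 1; the z-row RHS becomes 0 − (-6)·2 = 12.
Next entering variable (most negative z-row entry -4): x_1.
Ratio test on column x_1 — row 1: entry 0 ≤ 0; row 2: entry 0 ≤ 0; row 3: 4/3 = 4/3; row 4: 5/2 = 5/2. Minimum is 4/3 at row 3 (w3 leaves); pivot element 3.
After the second pivot the z-row RHS is 12 − (-4)·(4/3) = 52/3.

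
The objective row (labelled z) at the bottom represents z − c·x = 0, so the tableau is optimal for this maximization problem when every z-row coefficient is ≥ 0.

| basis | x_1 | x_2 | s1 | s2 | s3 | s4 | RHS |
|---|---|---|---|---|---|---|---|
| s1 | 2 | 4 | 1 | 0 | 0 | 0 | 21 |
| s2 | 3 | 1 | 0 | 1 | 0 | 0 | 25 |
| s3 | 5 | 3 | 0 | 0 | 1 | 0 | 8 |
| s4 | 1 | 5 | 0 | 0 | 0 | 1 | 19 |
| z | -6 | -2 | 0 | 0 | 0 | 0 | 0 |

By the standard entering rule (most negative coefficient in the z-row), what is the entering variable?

Negative z-row entries: x_1: -6, x_2: -2.
The most negative is -6 in column x_1, so x_1 enters.

x_1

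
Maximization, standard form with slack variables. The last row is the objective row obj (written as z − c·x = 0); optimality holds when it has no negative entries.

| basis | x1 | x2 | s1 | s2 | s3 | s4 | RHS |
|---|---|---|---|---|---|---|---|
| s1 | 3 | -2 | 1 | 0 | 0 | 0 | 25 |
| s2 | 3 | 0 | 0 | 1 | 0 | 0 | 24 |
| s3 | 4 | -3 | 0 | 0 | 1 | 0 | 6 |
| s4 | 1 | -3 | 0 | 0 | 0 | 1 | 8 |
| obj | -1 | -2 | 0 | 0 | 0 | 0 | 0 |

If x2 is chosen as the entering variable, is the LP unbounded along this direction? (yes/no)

Every constraint-row entry in column x2 is ≤ 0, so increasing x2 is unbounded.

yes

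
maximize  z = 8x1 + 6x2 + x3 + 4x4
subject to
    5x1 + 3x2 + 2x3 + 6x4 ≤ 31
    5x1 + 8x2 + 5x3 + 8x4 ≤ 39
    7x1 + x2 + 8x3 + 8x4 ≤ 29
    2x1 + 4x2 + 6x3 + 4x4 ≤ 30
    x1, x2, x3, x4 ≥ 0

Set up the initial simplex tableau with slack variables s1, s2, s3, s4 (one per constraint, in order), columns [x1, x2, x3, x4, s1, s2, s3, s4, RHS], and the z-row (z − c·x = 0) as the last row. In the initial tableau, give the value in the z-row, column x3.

The z-row carries the negated objective coefficients: the x3 entry is -1.

-1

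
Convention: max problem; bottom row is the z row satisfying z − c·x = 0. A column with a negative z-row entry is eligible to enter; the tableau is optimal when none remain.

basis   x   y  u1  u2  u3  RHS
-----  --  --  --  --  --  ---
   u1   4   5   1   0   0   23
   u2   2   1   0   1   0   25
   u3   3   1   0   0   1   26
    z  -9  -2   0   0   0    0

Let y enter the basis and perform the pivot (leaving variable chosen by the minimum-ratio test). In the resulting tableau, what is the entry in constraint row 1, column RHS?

Ratio test on column y — row 1: 23/5 = 23/5; row 2: 25/1 = 25; row 3: 26/1 = 26. Minimum is 23/5 at row 1 (u1 leaves); pivot element 5.
Divide row 1 by 5; eliminate column y from the other rows.
In the new row 1, the RHS entry is the old entry divided by the pivot: 23/5 = 23/5.

23/5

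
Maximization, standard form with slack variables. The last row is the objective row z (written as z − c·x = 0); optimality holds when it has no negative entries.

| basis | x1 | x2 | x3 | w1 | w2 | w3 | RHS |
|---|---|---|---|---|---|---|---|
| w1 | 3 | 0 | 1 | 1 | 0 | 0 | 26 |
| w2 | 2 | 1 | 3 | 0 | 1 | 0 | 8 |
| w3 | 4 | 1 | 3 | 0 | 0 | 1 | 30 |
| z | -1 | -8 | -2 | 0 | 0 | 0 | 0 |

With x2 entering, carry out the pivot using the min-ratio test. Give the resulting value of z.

Ratio test on column x2 — row 1: entry 0 ≤ 0; row 2: 8/1 = 8; row 3: 30/1 = 30. Minimum is 8 at row 2 (w2 leaves); pivot element 1.
Pivot on row 2; the z-row RHS becomes 0 − (-8)·8 = 64.

64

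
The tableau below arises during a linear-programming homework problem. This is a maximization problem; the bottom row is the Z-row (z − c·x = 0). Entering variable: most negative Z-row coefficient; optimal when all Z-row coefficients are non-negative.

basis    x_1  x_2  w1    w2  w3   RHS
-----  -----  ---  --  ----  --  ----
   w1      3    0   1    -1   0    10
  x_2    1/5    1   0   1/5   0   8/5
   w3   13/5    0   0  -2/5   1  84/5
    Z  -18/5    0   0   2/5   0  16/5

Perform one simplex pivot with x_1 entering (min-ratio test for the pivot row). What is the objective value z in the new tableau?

76/5

Ratio test on column x_1 — row 1: 10/3 = 10/3; row 2: (8/5)/(1/5) = 8; row 3: (84/5)/(13/5) = 84/13. Minimum is 10/3 at row 1 (w1 leaves); pivot element 3.
Pivot on row 1; the Z-row RHS becomes 16/5 − (-18/5)·(10/3) = 76/5.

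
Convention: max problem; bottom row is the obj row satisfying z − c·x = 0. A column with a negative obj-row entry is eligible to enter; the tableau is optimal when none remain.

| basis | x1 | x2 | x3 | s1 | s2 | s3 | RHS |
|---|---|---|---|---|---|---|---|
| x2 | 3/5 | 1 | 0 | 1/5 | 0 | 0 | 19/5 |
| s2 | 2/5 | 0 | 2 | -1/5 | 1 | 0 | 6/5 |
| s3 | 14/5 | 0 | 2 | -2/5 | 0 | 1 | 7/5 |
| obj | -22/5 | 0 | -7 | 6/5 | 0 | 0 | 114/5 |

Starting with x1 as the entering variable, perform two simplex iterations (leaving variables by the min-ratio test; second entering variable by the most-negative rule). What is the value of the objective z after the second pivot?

109/4

Ratio test on column x1 — row 1: (19/5)/(3/5) = 19/3; row 2: (6/5)/(2/5) = 3; row 3: (7/5)/(14/5) = 1/2. Minimum is 1/2 at row 3 (s3 leaves); pivot element 14/5.
Pivot on row 3; the obj-row RHS becomes 114/5 − (-22/5)·(1/2) = 25.
Next entering variable (most negative obj-row entry -27/7): x3.
Ratio test on column x3 — row 1: entry -3/7 ≤ 0; row 2: 1/(12/7) = 7/12; row 3: (1/2)/(5/7) = 7/10. Minimum is 7/12 at row 2 (s2 leaves); pivot element 12/7.
After the second pivot the obj-row RHS is 25 − (-27/7)·(7/12) = 109/4.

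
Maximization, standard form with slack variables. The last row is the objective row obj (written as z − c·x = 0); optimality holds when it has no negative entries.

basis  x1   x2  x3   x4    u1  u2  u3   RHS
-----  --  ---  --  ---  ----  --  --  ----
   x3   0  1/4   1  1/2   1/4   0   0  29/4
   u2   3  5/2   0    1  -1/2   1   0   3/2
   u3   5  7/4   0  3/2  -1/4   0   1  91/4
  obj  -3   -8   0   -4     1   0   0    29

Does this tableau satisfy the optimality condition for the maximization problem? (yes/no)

The obj-row has a negative entry -8 in column x2, so it is not optimal.

no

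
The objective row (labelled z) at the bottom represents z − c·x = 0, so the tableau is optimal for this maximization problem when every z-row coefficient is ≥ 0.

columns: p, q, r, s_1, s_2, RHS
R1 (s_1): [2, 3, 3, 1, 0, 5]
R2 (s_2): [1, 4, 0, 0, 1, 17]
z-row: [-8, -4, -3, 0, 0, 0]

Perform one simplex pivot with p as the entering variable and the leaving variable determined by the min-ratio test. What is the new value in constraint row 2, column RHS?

Ratio test on column p — row 1: 5/2 = 5/2; row 2: 17/1 = 17. Minimum is 5/2 at row 1 (s_1 leaves); pivot element 2.
Divide row 1 by 2; eliminate column p from the other rows.
Row 2 update in column RHS: 17 − 1·(5/2) = 29/2.

29/2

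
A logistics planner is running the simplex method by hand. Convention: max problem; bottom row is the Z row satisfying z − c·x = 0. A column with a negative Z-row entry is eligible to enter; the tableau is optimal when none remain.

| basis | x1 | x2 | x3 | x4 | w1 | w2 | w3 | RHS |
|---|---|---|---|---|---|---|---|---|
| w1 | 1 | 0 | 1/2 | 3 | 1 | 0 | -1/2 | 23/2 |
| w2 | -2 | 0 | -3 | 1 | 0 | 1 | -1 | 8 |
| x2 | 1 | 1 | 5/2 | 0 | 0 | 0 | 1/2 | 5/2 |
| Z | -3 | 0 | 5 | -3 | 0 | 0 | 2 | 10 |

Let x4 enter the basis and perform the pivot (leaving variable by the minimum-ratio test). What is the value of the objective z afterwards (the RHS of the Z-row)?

Ratio test on column x4 — row 1: (23/2)/3 = 23/6; row 2: 8/1 = 8; row 3: entry 0 ≤ 0. Minimum is 23/6 at row 1 (w1 leaves); pivot element 3.
Pivot on row 1; the Z-row RHS becomes 10 − (-3)·(23/6) = 43/2.

43/2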